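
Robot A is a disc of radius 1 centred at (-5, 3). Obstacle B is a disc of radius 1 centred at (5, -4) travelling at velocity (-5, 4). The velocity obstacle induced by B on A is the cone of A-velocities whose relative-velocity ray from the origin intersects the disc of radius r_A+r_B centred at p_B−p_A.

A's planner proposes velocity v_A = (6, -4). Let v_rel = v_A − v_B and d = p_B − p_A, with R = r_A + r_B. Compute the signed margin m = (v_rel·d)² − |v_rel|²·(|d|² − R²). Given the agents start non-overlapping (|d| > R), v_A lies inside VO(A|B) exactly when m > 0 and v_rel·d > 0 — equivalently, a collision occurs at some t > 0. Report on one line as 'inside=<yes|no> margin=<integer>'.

d = (10, -7),  |d|² = 149;  R = 1+1 = 2,  c = 149−2² = 145
v_rel = (11, -8),  |v_rel|² = 185;  v_rel·d = (11)·(10) + (-8)·(-7) = 166
185·t² − 332·t + 145 = 0  ⇒  m = 166² − 185·145 = 731
m = 731 > 0,  v_rel·d = 166 > 0  ⇒  inside

inside=yes margin=731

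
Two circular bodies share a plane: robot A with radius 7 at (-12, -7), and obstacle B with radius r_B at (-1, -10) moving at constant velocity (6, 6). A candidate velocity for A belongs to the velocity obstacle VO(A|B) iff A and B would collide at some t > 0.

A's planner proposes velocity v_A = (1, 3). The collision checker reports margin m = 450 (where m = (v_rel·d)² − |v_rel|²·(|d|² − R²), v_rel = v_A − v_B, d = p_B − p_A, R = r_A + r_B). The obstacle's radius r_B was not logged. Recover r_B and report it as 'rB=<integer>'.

m = 450
d = (11, -3);  v_rel = (-5, -3),  |v_rel|² = 34
v_rel×d = (-5)·(-3) − (-3)·(11) = 48
since m = R²·34 − 48²:  R² = (2304 + 450) / 34 = 81
R = √81 = 9  ⇒  r_B = 9 − 7 = 2

rB=2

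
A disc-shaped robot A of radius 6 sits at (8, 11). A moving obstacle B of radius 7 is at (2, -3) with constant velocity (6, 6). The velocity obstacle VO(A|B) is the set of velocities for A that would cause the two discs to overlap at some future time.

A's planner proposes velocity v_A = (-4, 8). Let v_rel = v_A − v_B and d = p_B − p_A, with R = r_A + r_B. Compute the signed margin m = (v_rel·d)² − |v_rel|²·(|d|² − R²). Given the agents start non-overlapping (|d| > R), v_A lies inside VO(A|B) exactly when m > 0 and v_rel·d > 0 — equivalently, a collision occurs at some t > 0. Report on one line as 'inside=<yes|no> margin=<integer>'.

d = (-6, -14),  |d|² = 232;  R = 6+7 = 13,  c = 232−13² = 63
v_rel = (-10, 2),  |v_rel|² = 104;  v_rel·d = (-10)·(-6) + (2)·(-14) = 32
104·t² − 64·t + 63 = 0  ⇒  m = 32² − 104·63 = -5528
m = -5528 < 0,  v_rel·d = 32 > 0  ⇒  outside

inside=no margin=-5528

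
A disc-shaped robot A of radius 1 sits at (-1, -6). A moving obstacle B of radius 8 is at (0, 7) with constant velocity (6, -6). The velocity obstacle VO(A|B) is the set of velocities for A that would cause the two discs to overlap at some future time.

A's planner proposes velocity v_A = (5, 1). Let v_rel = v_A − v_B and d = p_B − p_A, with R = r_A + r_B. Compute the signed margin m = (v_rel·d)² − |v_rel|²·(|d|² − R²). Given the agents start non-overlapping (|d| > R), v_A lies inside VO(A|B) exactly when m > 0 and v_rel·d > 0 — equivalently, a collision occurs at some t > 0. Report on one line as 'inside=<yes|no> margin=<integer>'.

d = (1, 13),  |d|² = 170;  R = 1+8 = 9,  c = 170−9² = 89
v_rel = (-1, 7),  |v_rel|² = 50;  v_rel·d = (-1)·(1) + (7)·(13) = 90
50·t² − 180·t + 89 = 0  ⇒  m = 90² − 50·89 = 3650
m = 3650 > 0,  v_rel·d = 90 > 0  ⇒  inside

inside=yes margin=3650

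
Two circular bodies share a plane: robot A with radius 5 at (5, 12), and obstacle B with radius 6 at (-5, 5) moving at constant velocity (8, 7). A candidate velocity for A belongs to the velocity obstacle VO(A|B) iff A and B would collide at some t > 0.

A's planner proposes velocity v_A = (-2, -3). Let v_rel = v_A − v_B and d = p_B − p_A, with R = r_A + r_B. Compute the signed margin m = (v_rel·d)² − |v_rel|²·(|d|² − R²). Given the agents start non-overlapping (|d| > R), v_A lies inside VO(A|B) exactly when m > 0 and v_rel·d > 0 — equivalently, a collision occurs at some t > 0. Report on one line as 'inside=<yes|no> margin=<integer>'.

d = (-10, -7),  |d|² = 149;  R = 5+6 = 11,  c = 149−11² = 28
v_rel = (-10, -10),  |v_rel|² = 200;  v_rel·d = (-10)·(-10) + (-10)·(-7) = 170
200·t² − 340·t + 28 = 0  ⇒  m = 170² − 200·28 = 23300
m = 23300 > 0,  v_rel·d = 170 > 0  ⇒  inside

inside=yes margin=23300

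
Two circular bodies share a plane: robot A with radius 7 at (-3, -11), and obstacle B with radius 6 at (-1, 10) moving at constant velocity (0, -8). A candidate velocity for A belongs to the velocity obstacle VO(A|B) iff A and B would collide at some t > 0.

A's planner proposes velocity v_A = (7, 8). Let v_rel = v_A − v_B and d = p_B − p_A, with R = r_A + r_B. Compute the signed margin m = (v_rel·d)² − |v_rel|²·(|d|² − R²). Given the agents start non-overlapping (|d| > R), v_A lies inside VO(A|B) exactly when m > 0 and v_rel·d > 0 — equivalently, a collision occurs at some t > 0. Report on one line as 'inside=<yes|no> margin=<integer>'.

d = (2, 21),  |d|² = 445;  R = 7+6 = 13,  c = 445−13² = 276
v_rel = (7, 16),  |v_rel|² = 305;  v_rel·d = (7)·(2) + (16)·(21) = 350
305·t² − 700·t + 276 = 0  ⇒  m = 350² − 305·276 = 38320
m = 38320 > 0,  v_rel·d = 350 > 0  ⇒  inside

inside=yes margin=38320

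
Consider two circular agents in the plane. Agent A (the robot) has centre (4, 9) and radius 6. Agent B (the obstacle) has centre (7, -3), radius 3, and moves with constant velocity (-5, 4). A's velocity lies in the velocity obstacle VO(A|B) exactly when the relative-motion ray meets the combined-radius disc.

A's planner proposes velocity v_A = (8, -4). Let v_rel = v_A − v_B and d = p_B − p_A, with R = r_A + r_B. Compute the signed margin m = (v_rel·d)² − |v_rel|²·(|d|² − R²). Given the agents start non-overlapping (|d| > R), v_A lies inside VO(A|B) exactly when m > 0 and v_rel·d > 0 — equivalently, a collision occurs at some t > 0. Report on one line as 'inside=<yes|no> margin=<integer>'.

d = (3, -12),  |d|² = 153;  R = 6+3 = 9,  c = 153−9² = 72
v_rel = (13, -8),  |v_rel|² = 233;  v_rel·d = (13)·(3) + (-8)·(-12) = 135
233·t² − 270·t + 72 = 0  ⇒  m = 135² − 233·72 = 1449
m = 1449 > 0,  v_rel·d = 135 > 0  ⇒  inside

inside=yes margin=1449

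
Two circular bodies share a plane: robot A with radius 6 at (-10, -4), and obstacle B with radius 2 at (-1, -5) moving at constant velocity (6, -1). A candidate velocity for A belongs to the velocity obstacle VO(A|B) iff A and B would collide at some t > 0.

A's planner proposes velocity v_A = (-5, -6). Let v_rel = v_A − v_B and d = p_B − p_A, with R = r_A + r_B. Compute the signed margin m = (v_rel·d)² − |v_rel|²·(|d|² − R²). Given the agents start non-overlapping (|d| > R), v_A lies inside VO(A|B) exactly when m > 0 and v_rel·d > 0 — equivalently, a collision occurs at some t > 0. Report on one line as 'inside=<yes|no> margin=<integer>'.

d = (9, -1),  |d|² = 82;  R = 6+2 = 8,  c = 82−8² = 18
v_rel = (-11, -5),  |v_rel|² = 146;  v_rel·d = (-11)·(9) + (-5)·(-1) = -94
146·t² + 188·t + 18 = 0  ⇒  m = (-94)² − 146·18 = 6208
m = 6208 > 0,  v_rel·d = -94 < 0  ⇒  outside

inside=no margin=6208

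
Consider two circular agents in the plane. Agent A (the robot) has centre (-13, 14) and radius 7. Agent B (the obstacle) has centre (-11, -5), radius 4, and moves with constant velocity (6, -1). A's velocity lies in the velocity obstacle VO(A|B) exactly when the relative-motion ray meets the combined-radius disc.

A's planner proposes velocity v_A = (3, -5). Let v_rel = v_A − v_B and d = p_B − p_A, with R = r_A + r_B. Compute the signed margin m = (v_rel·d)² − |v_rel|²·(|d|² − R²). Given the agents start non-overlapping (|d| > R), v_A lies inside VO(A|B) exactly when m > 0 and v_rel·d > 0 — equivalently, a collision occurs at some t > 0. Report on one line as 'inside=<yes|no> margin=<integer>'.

d = (2, -19),  |d|² = 365;  R = 7+4 = 11,  c = 365−11² = 244
v_rel = (-3, -4),  |v_rel|² = 25;  v_rel·d = (-3)·(2) + (-4)·(-19) = 70
25·t² − 140·t + 244 = 0  ⇒  m = 70² − 25·244 = -1200
m = -1200 < 0,  v_rel·d = 70 > 0  ⇒  outside

inside=no margin=-1200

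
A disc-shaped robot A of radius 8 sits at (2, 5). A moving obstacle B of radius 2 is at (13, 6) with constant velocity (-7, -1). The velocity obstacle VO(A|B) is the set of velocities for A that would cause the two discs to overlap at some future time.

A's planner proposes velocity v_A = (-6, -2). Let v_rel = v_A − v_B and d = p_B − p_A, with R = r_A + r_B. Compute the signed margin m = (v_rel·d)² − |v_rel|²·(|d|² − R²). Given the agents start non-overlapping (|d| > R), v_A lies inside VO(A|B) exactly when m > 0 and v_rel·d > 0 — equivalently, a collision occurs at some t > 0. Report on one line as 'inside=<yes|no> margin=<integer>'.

d = (11, 1),  |d|² = 122;  R = 8+2 = 10,  c = 122−10² = 22
v_rel = (1, -1),  |v_rel|² = 2;  v_rel·d = (1)·(11) + (-1)·(1) = 10
2·t² − 20·t + 22 = 0  ⇒  m = 10² − 2·22 = 56
m = 56 > 0,  v_rel·d = 10 > 0  ⇒  inside

inside=yes margin=56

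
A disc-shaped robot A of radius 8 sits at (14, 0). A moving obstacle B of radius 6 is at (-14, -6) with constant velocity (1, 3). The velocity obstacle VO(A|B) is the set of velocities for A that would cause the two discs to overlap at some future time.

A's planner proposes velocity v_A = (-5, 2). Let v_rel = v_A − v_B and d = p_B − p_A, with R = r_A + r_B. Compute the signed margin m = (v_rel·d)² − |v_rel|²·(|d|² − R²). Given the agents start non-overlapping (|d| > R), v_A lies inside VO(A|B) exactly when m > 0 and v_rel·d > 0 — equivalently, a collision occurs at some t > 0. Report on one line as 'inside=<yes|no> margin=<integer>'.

d = (-28, -6),  |d|² = 820;  R = 8+6 = 14,  c = 820−14² = 624
v_rel = (-6, -1),  |v_rel|² = 37;  v_rel·d = (-6)·(-28) + (-1)·(-6) = 174
37·t² − 348·t + 624 = 0  ⇒  m = 174² − 37·624 = 7188
m = 7188 > 0,  v_rel·d = 174 > 0  ⇒  inside

inside=yes margin=7188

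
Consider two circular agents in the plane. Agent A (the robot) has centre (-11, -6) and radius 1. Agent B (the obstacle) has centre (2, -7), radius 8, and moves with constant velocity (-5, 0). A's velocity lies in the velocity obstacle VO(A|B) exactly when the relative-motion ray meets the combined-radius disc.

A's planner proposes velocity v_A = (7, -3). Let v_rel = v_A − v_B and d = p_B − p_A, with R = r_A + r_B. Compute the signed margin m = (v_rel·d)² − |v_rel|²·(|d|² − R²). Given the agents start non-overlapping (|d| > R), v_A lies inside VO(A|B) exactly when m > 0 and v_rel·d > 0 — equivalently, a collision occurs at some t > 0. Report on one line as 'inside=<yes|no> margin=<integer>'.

d = (13, -1),  |d|² = 170;  R = 1+8 = 9,  c = 170−9² = 89
v_rel = (12, -3),  |v_rel|² = 153;  v_rel·d = (12)·(13) + (-3)·(-1) = 159
153·t² − 318·t + 89 = 0  ⇒  m = 159² − 153·89 = 11664
m = 11664 > 0,  v_rel·d = 159 > 0  ⇒  inside

inside=yes margin=11664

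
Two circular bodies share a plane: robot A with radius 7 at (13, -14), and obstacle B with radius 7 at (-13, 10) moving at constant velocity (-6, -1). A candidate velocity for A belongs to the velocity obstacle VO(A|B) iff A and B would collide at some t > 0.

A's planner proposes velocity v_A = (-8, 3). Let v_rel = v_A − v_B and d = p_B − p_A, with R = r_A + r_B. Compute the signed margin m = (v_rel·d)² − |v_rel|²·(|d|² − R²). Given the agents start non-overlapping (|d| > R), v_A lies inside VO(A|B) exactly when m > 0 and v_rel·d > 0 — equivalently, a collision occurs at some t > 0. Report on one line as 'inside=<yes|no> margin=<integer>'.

d = (-26, 24),  |d|² = 1252;  R = 7+7 = 14,  c = 1252−14² = 1056
v_rel = (-2, 4),  |v_rel|² = 20;  v_rel·d = (-2)·(-26) + (4)·(24) = 148
20·t² − 296·t + 1056 = 0  ⇒  m = 148² − 20·1056 = 784
m = 784 > 0,  v_rel·d = 148 > 0  ⇒  inside

inside=yes margin=784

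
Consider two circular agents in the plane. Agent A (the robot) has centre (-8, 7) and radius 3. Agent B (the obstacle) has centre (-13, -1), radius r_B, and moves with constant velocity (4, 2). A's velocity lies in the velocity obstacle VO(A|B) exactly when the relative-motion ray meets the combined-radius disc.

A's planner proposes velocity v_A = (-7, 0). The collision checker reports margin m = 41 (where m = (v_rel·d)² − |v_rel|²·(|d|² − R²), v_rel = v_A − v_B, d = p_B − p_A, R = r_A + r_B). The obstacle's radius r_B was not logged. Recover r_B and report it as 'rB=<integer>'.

m = 41
d = (-5, -8);  v_rel = (-11, -2),  |v_rel|² = 125
v_rel×d = (-11)·(-8) − (-2)·(-5) = 78
since m = R²·125 − 78²:  R² = (6084 + 41) / 125 = 49
R = √49 = 7  ⇒  r_B = 7 − 3 = 4

rB=4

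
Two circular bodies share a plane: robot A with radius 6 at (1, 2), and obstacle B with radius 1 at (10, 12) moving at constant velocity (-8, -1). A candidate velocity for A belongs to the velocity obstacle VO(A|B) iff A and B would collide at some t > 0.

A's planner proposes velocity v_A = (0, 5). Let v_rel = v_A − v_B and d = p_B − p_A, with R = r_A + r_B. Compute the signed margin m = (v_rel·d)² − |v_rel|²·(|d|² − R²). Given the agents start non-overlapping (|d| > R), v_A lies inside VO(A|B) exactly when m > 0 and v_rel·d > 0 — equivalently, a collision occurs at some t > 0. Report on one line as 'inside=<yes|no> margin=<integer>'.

d = (9, 10),  |d|² = 181;  R = 6+1 = 7,  c = 181−7² = 132
v_rel = (8, 6),  |v_rel|² = 100;  v_rel·d = (8)·(9) + (6)·(10) = 132
100·t² − 264·t + 132 = 0  ⇒  m = 132² − 100·132 = 4224
m = 4224 > 0,  v_rel·d = 132 > 0  ⇒  inside

inside=yes margin=4224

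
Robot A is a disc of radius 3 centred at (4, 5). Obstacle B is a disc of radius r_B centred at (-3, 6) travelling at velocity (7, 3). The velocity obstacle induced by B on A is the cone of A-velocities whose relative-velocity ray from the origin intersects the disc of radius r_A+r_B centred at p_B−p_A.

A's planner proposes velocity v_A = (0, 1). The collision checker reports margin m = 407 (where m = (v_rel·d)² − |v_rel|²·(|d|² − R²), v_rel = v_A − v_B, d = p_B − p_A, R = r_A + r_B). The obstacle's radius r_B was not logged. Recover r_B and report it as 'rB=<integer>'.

m = 407
d = (-7, 1);  v_rel = (-7, -2),  |v_rel|² = 53
v_rel×d = (-7)·(1) − (-2)·(-7) = -21
since m = R²·53 − (-21)²:  R² = (441 + 407) / 53 = 16
R = √16 = 4  ⇒  r_B = 4 − 3 = 1

rB=1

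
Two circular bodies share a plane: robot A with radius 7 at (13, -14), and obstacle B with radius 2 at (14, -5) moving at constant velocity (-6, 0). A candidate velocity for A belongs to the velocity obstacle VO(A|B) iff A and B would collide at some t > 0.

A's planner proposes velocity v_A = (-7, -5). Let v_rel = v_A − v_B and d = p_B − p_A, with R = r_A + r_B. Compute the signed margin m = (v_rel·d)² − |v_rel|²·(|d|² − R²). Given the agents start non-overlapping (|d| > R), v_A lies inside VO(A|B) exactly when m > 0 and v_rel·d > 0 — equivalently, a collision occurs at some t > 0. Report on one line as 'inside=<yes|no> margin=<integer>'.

d = (1, 9),  |d|² = 82;  R = 7+2 = 9,  c = 82−9² = 1
v_rel = (-1, -5),  |v_rel|² = 26;  v_rel·d = (-1)·(1) + (-5)·(9) = -46
26·t² + 92·t + 1 = 0  ⇒  m = (-46)² − 26·1 = 2090
m = 2090 > 0,  v_rel·d = -46 < 0  ⇒  outside

inside=no margin=2090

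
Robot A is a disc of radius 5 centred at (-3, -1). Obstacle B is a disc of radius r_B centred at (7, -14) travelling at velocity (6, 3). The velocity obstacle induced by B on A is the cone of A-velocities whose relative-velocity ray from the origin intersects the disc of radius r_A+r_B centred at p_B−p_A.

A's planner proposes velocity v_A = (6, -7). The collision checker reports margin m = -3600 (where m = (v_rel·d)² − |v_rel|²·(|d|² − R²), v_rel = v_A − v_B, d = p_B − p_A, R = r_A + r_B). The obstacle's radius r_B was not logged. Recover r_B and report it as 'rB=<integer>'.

m = -3600
d = (10, -13);  v_rel = (0, -10),  |v_rel|² = 100
v_rel×d = (0)·(-13) − (-10)·(10) = 100
since m = R²·100 − 100²:  R² = (10000 + -3600) / 100 = 64
R = √64 = 8  ⇒  r_B = 8 − 5 = 3

rB=3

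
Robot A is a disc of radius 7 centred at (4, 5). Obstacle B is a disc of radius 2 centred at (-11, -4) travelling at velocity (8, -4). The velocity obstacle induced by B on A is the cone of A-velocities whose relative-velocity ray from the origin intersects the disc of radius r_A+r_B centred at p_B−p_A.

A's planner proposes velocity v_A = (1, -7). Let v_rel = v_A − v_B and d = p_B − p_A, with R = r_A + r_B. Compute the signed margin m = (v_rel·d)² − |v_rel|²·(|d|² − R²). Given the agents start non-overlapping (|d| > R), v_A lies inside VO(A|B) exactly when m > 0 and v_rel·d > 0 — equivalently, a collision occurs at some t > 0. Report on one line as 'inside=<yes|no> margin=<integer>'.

d = (-15, -9),  |d|² = 306;  R = 7+2 = 9,  c = 306−9² = 225
v_rel = (-7, -3),  |v_rel|² = 58;  v_rel·d = (-7)·(-15) + (-3)·(-9) = 132
58·t² − 264·t + 225 = 0  ⇒  m = 132² − 58·225 = 4374
m = 4374 > 0,  v_rel·d = 132 > 0  ⇒  inside

inside=yes margin=4374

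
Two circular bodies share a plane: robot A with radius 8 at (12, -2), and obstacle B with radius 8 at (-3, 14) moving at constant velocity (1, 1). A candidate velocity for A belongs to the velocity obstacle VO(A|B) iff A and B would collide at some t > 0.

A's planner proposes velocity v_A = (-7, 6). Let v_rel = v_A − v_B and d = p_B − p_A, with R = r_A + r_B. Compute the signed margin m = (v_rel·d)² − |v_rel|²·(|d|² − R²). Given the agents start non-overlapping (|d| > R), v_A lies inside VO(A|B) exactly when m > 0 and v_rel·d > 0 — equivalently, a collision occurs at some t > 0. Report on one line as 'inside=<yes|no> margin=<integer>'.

d = (-15, 16),  |d|² = 481;  R = 8+8 = 16,  c = 481−16² = 225
v_rel = (-8, 5),  |v_rel|² = 89;  v_rel·d = (-8)·(-15) + (5)·(16) = 200
89·t² − 400·t + 225 = 0  ⇒  m = 200² − 89·225 = 19975
m = 19975 > 0,  v_rel·d = 200 > 0  ⇒  inside

inside=yes margin=19975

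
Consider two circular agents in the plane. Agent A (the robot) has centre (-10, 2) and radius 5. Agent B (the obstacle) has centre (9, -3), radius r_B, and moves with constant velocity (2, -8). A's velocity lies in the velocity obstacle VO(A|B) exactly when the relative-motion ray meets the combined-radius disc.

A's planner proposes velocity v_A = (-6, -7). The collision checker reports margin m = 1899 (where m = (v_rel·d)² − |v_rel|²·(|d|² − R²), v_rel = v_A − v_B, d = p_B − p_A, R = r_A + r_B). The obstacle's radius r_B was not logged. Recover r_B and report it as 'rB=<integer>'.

m = 1899
d = (19, -5);  v_rel = (-8, 1),  |v_rel|² = 65
v_rel×d = (-8)·(-5) − (1)·(19) = 21
since m = R²·65 − 21²:  R² = (441 + 1899) / 65 = 36
R = √36 = 6  ⇒  r_B = 6 − 5 = 1

rB=1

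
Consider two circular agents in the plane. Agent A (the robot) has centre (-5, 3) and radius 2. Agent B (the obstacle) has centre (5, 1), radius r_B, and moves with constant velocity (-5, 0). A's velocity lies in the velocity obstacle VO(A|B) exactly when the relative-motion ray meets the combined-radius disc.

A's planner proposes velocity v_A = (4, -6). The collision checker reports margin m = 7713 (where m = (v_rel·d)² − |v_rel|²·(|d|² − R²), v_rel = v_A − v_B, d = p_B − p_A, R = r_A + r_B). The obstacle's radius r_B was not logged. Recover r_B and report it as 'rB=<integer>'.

m = 7713
d = (10, -2);  v_rel = (9, -6),  |v_rel|² = 117
v_rel×d = (9)·(-2) − (-6)·(10) = 42
since m = R²·117 − 42²:  R² = (1764 + 7713) / 117 = 81
R = √81 = 9  ⇒  r_B = 9 − 2 = 7

rB=7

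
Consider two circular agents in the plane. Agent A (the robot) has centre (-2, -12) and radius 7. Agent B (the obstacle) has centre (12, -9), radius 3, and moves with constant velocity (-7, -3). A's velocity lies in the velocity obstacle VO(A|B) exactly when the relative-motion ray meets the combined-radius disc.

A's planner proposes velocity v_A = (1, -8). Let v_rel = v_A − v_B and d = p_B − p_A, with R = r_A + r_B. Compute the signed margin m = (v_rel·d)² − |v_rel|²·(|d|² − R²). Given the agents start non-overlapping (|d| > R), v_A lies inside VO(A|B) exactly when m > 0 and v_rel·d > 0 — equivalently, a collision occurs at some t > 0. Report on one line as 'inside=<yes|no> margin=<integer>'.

d = (14, 3),  |d|² = 205;  R = 7+3 = 10,  c = 205−10² = 105
v_rel = (8, -5),  |v_rel|² = 89;  v_rel·d = (8)·(14) + (-5)·(3) = 97
89·t² − 194·t + 105 = 0  ⇒  m = 97² − 89·105 = 64
m = 64 > 0,  v_rel·d = 97 > 0  ⇒  inside

inside=yes margin=64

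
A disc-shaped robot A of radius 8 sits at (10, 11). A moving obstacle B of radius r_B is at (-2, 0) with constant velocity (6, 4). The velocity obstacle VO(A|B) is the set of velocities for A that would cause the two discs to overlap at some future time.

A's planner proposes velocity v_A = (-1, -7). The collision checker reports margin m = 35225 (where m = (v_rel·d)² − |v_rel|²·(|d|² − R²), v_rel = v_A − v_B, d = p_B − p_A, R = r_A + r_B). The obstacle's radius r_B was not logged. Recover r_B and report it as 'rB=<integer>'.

m = 35225
d = (-12, -11);  v_rel = (-7, -11),  |v_rel|² = 170
v_rel×d = (-7)·(-11) − (-11)·(-12) = -55
since m = R²·170 − (-55)²:  R² = (3025 + 35225) / 170 = 225
R = √225 = 15  ⇒  r_B = 15 − 8 = 7

rB=7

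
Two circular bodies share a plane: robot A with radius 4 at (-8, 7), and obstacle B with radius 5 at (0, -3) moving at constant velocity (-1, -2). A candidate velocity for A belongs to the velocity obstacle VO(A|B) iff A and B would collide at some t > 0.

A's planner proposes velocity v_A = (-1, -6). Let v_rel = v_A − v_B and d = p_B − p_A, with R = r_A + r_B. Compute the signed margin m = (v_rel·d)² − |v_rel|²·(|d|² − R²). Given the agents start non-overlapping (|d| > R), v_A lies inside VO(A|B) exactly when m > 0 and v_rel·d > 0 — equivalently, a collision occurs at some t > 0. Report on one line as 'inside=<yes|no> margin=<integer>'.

d = (8, -10),  |d|² = 164;  R = 4+5 = 9,  c = 164−9² = 83
v_rel = (0, -4),  |v_rel|² = 16;  v_rel·d = (0)·(8) + (-4)·(-10) = 40
16·t² − 80·t + 83 = 0  ⇒  m = 40² − 16·83 = 272
m = 272 > 0,  v_rel·d = 40 > 0  ⇒  inside

inside=yes margin=272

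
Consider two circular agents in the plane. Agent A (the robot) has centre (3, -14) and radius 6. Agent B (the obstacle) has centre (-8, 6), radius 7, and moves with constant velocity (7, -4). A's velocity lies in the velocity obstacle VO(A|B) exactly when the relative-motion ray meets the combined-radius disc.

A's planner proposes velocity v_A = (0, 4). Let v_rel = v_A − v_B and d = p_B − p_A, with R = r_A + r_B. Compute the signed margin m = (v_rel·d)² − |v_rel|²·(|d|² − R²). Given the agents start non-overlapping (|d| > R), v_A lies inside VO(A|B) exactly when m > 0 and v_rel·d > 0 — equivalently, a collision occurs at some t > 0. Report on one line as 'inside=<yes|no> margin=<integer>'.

d = (-11, 20),  |d|² = 521;  R = 6+7 = 13,  c = 521−13² = 352
v_rel = (-7, 8),  |v_rel|² = 113;  v_rel·d = (-7)·(-11) + (8)·(20) = 237
113·t² − 474·t + 352 = 0  ⇒  m = 237² − 113·352 = 16393
m = 16393 > 0,  v_rel·d = 237 > 0  ⇒  inside

inside=yes margin=16393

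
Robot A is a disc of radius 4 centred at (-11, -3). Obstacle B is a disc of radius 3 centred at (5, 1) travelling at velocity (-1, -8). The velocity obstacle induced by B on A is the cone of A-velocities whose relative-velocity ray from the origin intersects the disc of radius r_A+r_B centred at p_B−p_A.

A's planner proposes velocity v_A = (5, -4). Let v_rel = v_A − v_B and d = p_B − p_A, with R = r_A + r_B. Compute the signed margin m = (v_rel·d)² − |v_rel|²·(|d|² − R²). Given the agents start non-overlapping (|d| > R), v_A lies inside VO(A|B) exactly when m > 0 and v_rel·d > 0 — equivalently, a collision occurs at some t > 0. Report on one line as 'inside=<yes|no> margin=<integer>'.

d = (16, 4),  |d|² = 272;  R = 4+3 = 7,  c = 272−7² = 223
v_rel = (6, 4),  |v_rel|² = 52;  v_rel·d = (6)·(16) + (4)·(4) = 112
52·t² − 224·t + 223 = 0  ⇒  m = 112² − 52·223 = 948
m = 948 > 0,  v_rel·d = 112 > 0  ⇒  inside

inside=yes margin=948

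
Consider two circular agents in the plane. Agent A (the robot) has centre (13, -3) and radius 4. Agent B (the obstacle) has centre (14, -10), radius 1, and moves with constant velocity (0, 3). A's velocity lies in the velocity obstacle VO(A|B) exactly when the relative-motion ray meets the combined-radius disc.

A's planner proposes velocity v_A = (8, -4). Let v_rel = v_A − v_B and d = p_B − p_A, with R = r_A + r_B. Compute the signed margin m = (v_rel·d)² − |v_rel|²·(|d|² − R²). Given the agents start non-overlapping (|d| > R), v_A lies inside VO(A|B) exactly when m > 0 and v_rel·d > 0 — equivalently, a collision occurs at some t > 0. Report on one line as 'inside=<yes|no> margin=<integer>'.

d = (1, -7),  |d|² = 50;  R = 4+1 = 5,  c = 50−5² = 25
v_rel = (8, -7),  |v_rel|² = 113;  v_rel·d = (8)·(1) + (-7)·(-7) = 57
113·t² − 114·t + 25 = 0  ⇒  m = 57² − 113·25 = 424
m = 424 > 0,  v_rel·d = 57 > 0  ⇒  inside

inside=yes margin=424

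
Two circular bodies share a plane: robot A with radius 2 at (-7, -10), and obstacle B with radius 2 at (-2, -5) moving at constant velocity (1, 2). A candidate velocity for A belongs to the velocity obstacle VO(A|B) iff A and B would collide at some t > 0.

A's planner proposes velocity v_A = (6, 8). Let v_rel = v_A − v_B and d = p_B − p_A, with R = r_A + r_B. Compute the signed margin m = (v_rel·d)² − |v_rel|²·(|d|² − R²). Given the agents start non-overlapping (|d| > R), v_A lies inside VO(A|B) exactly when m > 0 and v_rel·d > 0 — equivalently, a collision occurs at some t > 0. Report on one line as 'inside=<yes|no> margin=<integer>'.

d = (5, 5),  |d|² = 50;  R = 2+2 = 4,  c = 50−4² = 34
v_rel = (5, 6),  |v_rel|² = 61;  v_rel·d = (5)·(5) + (6)·(5) = 55
61·t² − 110·t + 34 = 0  ⇒  m = 55² − 61·34 = 951
m = 951 > 0,  v_rel·d = 55 > 0  ⇒  inside

inside=yes margin=951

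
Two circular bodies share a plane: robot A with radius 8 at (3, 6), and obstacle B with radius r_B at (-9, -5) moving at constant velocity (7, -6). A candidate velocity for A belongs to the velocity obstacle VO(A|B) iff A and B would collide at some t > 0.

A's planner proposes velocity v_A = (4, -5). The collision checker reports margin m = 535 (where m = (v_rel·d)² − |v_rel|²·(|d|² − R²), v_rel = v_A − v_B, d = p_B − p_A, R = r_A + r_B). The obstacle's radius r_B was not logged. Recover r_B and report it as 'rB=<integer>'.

m = 535
d = (-12, -11);  v_rel = (-3, 1),  |v_rel|² = 10
v_rel×d = (-3)·(-11) − (1)·(-12) = 45
since m = R²·10 − 45²:  R² = (2025 + 535) / 10 = 256
R = √256 = 16  ⇒  r_B = 16 − 8 = 8

rB=8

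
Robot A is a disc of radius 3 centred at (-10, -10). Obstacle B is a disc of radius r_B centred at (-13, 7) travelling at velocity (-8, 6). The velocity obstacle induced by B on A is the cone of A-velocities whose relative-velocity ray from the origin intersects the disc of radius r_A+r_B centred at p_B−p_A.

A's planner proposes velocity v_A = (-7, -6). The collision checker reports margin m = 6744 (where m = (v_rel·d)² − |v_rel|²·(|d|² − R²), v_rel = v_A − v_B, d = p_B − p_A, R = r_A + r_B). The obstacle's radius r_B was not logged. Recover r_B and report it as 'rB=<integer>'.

m = 6744
d = (-3, 17);  v_rel = (1, -12),  |v_rel|² = 145
v_rel×d = (1)·(17) − (-12)·(-3) = -19
since m = R²·145 − (-19)²:  R² = (361 + 6744) / 145 = 49
R = √49 = 7  ⇒  r_B = 7 − 3 = 4

rB=4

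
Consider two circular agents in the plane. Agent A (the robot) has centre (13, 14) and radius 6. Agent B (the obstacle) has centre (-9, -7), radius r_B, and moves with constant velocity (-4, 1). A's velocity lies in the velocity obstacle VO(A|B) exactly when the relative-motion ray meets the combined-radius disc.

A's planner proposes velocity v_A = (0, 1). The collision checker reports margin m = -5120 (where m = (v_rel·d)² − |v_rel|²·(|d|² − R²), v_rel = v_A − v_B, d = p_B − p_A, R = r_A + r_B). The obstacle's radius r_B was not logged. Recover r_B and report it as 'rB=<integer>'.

m = -5120
d = (-22, -21);  v_rel = (4, 0),  |v_rel|² = 16
v_rel×d = (4)·(-21) − (0)·(-22) = -84
since m = R²·16 − (-84)²:  R² = (7056 + -5120) / 16 = 121
R = √121 = 11  ⇒  r_B = 11 − 6 = 5

rB=5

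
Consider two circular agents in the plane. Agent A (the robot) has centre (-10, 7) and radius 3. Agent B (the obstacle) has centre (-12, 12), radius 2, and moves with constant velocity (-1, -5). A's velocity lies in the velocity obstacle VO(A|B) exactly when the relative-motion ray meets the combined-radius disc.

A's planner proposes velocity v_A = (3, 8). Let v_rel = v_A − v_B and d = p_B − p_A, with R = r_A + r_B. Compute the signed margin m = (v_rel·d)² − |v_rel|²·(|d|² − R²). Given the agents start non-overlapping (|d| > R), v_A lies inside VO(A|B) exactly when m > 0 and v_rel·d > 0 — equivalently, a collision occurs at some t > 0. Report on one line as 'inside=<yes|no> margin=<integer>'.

d = (-2, 5),  |d|² = 29;  R = 3+2 = 5,  c = 29−5² = 4
v_rel = (4, 13),  |v_rel|² = 185;  v_rel·d = (4)·(-2) + (13)·(5) = 57
185·t² − 114·t + 4 = 0  ⇒  m = 57² − 185·4 = 2509
m = 2509 > 0,  v_rel·d = 57 > 0  ⇒  inside

inside=yes margin=2509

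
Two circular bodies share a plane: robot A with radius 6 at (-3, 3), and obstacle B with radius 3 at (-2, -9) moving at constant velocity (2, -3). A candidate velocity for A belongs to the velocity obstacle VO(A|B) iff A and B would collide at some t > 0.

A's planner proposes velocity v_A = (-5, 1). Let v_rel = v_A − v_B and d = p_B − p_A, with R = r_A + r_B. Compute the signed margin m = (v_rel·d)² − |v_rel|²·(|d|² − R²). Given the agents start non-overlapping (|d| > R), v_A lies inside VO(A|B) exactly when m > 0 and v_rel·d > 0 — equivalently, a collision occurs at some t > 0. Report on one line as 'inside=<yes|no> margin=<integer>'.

d = (1, -12),  |d|² = 145;  R = 6+3 = 9,  c = 145−9² = 64
v_rel = (-7, 4),  |v_rel|² = 65;  v_rel·d = (-7)·(1) + (4)·(-12) = -55
65·t² + 110·t + 64 = 0  ⇒  m = (-55)² − 65·64 = -1135
m = -1135 < 0,  v_rel·d = -55 < 0  ⇒  outside

inside=no margin=-1135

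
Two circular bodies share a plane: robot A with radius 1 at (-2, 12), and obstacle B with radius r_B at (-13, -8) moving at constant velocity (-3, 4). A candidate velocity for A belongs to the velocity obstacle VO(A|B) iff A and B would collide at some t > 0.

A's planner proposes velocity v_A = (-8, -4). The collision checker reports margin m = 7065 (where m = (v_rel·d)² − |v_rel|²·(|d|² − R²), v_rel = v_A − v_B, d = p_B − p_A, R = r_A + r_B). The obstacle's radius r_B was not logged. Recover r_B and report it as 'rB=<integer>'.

m = 7065
d = (-11, -20);  v_rel = (-5, -8),  |v_rel|² = 89
v_rel×d = (-5)·(-20) − (-8)·(-11) = 12
since m = R²·89 − 12²:  R² = (144 + 7065) / 89 = 81
R = √81 = 9  ⇒  r_B = 9 − 1 = 8

rB=8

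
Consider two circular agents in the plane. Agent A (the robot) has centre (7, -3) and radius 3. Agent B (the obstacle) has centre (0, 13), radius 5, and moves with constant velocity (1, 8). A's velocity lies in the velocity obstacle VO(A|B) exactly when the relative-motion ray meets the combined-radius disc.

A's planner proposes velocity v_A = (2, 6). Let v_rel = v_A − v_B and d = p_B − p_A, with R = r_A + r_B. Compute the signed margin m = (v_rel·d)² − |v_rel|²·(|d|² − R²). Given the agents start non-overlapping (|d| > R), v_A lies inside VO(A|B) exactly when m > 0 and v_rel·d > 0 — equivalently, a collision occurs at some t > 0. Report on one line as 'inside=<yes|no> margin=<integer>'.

d = (-7, 16),  |d|² = 305;  R = 3+5 = 8,  c = 305−8² = 241
v_rel = (1, -2),  |v_rel|² = 5;  v_rel·d = (1)·(-7) + (-2)·(16) = -39
5·t² + 78·t + 241 = 0  ⇒  m = (-39)² − 5·241 = 316
m = 316 > 0,  v_rel·d = -39 < 0  ⇒  outside

inside=no margin=316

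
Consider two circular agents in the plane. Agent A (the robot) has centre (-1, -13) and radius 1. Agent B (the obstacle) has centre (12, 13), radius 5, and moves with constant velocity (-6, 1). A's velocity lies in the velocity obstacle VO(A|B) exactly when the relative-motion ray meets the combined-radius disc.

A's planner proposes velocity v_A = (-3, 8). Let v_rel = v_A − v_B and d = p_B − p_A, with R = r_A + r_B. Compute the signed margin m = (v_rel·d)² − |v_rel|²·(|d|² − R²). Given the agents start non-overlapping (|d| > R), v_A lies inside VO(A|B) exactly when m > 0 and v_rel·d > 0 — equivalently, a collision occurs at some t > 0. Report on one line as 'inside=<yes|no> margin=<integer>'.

d = (13, 26),  |d|² = 845;  R = 1+5 = 6,  c = 845−6² = 809
v_rel = (3, 7),  |v_rel|² = 58;  v_rel·d = (3)·(13) + (7)·(26) = 221
58·t² − 442·t + 809 = 0  ⇒  m = 221² − 58·809 = 1919
m = 1919 > 0,  v_rel·d = 221 > 0  ⇒  inside

inside=yes margin=1919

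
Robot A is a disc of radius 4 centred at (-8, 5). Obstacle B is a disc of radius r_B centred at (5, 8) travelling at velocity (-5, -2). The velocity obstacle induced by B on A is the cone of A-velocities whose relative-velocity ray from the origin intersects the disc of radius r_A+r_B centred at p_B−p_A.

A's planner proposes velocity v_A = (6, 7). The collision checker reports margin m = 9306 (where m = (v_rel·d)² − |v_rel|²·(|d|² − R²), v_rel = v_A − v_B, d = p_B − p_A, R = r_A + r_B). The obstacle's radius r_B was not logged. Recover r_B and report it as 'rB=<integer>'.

m = 9306
d = (13, 3);  v_rel = (11, 9),  |v_rel|² = 202
v_rel×d = (11)·(3) − (9)·(13) = -84
since m = R²·202 − (-84)²:  R² = (7056 + 9306) / 202 = 81
R = √81 = 9  ⇒  r_B = 9 − 4 = 5

rB=5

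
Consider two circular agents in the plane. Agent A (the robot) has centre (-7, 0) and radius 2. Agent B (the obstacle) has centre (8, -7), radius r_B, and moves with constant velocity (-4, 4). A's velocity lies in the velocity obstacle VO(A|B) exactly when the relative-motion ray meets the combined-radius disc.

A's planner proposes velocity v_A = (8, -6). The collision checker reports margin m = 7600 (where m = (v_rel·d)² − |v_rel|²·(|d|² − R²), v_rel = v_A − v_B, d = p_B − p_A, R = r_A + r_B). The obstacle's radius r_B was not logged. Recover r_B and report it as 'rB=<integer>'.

m = 7600
d = (15, -7);  v_rel = (12, -10),  |v_rel|² = 244
v_rel×d = (12)·(-7) − (-10)·(15) = 66
since m = R²·244 − 66²:  R² = (4356 + 7600) / 244 = 49
R = √49 = 7  ⇒  r_B = 7 − 2 = 5

rB=5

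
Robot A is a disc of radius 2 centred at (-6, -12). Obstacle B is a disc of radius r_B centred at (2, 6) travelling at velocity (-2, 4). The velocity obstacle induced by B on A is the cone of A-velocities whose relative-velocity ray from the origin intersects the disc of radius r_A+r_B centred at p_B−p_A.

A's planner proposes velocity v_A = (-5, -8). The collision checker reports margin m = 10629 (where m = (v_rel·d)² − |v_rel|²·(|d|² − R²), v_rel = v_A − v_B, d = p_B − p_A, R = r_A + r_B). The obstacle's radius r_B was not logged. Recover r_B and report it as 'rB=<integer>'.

m = 10629
d = (8, 18);  v_rel = (-3, -12),  |v_rel|² = 153
v_rel×d = (-3)·(18) − (-12)·(8) = 42
since m = R²·153 − 42²:  R² = (1764 + 10629) / 153 = 81
R = √81 = 9  ⇒  r_B = 9 − 2 = 7

rB=7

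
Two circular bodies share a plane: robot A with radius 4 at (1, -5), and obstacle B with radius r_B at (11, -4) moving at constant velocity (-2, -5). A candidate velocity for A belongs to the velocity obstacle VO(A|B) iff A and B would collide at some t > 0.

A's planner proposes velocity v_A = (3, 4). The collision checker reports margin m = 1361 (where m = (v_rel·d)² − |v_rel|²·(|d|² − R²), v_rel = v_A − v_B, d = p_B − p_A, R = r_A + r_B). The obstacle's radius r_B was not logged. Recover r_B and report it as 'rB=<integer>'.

m = 1361
d = (10, 1);  v_rel = (5, 9),  |v_rel|² = 106
v_rel×d = (5)·(1) − (9)·(10) = -85
since m = R²·106 − (-85)²:  R² = (7225 + 1361) / 106 = 81
R = √81 = 9  ⇒  r_B = 9 − 4 = 5

rB=5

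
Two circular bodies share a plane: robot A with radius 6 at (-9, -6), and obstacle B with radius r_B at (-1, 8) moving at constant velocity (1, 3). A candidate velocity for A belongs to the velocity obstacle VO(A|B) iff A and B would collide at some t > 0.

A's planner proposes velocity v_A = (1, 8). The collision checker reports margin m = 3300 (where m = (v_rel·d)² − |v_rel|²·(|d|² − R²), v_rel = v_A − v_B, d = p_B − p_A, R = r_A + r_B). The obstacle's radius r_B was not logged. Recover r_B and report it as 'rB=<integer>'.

m = 3300
d = (8, 14);  v_rel = (0, 5),  |v_rel|² = 25
v_rel×d = (0)·(14) − (5)·(8) = -40
since m = R²·25 − (-40)²:  R² = (1600 + 3300) / 25 = 196
R = √196 = 14  ⇒  r_B = 14 − 6 = 8

rB=8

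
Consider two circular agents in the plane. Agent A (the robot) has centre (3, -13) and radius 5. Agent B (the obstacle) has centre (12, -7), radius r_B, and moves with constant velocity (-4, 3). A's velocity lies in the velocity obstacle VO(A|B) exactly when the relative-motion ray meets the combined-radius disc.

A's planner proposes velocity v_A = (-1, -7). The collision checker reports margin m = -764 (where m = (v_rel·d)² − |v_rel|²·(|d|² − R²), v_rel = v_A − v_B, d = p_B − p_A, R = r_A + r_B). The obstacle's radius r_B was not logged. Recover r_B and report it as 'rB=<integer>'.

m = -764
d = (9, 6);  v_rel = (3, -10),  |v_rel|² = 109
v_rel×d = (3)·(6) − (-10)·(9) = 108
since m = R²·109 − 108²:  R² = (11664 + -764) / 109 = 100
R = √100 = 10  ⇒  r_B = 10 − 5 = 5

rB=5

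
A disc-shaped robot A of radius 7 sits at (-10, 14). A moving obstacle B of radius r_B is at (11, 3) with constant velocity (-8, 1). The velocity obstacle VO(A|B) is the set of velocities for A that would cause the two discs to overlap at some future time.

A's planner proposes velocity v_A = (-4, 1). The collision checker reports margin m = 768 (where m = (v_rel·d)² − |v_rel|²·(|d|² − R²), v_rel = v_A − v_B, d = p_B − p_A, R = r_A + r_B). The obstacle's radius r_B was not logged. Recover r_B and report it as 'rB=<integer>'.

m = 768
d = (21, -11);  v_rel = (4, 0),  |v_rel|² = 16
v_rel×d = (4)·(-11) − (0)·(21) = -44
since m = R²·16 − (-44)²:  R² = (1936 + 768) / 16 = 169
R = √169 = 13  ⇒  r_B = 13 − 7 = 6

rB=6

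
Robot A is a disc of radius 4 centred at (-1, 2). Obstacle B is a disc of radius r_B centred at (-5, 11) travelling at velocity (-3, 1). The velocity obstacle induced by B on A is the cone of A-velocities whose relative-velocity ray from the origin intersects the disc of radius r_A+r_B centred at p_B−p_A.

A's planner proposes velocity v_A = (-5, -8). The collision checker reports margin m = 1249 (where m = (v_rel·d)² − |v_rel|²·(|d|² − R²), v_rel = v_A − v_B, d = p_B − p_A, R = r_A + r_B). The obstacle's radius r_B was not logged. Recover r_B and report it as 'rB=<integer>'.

m = 1249
d = (-4, 9);  v_rel = (-2, -9),  |v_rel|² = 85
v_rel×d = (-2)·(9) − (-9)·(-4) = -54
since m = R²·85 − (-54)²:  R² = (2916 + 1249) / 85 = 49
R = √49 = 7  ⇒  r_B = 7 − 4 = 3

rB=3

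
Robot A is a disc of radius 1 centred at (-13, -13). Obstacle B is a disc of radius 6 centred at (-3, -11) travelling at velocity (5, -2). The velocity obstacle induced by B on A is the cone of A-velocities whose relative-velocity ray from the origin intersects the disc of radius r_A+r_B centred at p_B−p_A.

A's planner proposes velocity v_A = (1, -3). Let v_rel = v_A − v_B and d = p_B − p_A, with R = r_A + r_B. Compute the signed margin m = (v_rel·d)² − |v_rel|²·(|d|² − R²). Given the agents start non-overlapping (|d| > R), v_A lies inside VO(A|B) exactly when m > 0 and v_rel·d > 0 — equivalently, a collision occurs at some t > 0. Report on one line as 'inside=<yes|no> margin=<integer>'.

d = (10, 2),  |d|² = 104;  R = 1+6 = 7,  c = 104−7² = 55
v_rel = (-4, -1),  |v_rel|² = 17;  v_rel·d = (-4)·(10) + (-1)·(2) = -42
17·t² + 84·t + 55 = 0  ⇒  m = (-42)² − 17·55 = 829
m = 829 > 0,  v_rel·d = -42 < 0  ⇒  outside

inside=no margin=829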